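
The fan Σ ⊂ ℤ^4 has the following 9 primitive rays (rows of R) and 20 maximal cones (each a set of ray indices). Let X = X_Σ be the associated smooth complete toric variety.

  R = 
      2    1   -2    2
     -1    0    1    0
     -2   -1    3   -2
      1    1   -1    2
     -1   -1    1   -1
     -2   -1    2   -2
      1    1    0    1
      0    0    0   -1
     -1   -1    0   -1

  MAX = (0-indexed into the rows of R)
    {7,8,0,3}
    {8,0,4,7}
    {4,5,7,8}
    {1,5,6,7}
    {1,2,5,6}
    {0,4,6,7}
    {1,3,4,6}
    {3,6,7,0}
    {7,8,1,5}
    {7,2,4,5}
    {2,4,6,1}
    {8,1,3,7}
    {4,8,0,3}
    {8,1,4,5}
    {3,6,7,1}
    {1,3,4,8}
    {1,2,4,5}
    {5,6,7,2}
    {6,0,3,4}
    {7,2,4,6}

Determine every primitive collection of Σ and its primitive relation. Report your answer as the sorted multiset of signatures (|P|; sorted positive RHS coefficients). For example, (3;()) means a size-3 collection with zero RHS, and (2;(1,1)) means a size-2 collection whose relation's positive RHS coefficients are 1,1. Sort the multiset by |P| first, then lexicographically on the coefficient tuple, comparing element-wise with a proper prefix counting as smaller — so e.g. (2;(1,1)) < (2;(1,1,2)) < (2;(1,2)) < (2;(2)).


Minimal non-faces — 11 found among 9 rays, 20 max cones:

  P = {0,5}:  v_{0} + v_{5} = 0  so sig = (2;())
  P = {6,8}:  v_{6} + v_{8} = 0  so sig = (2;())
  P = {0,1}:  v_{0} + v_{1} = v_{3}  so sig = (2;(1))
  P = {3,5}:  v_{3} + v_{5} = v_{1}  so sig = (2;(1))
  P = {0,2}:  v_{0} + v_{2} = v_{4} + v_{6}  so sig = (2;(1,1))
  P = {2,8}:  v_{2} + v_{8} = v_{4} + v_{5}  so sig = (2;(1,1))
  P = {2,3}:  v_{2} + v_{3} = v_{1} + v_{4} + v_{6}  so sig = (2;(1,1,1))
  P = {3,4,7}:  v_{3} + v_{4} + v_{7} = 0  so sig = (3;())
  P = {1,4,7}:  v_{1} + v_{4} + v_{7} = v_{5}  so sig = (3;(1))
  P = {4,5,6}:  v_{4} + v_{5} + v_{6} = v_{2}  so sig = (3;(1))
  P = {1,2,7}:  v_{1} + v_{2} + v_{7} = 2·v_{5} + v_{6}  so sig = (3;(1,2))

Sorted signature multiset PRS(X):
    |P|=2: 7 collections, coeffs (), (), (1), (1), (1,1), (1,1), (1,1,1)
    |P|=3: 4 collections, coeffs (), (1), (1), (1,2)


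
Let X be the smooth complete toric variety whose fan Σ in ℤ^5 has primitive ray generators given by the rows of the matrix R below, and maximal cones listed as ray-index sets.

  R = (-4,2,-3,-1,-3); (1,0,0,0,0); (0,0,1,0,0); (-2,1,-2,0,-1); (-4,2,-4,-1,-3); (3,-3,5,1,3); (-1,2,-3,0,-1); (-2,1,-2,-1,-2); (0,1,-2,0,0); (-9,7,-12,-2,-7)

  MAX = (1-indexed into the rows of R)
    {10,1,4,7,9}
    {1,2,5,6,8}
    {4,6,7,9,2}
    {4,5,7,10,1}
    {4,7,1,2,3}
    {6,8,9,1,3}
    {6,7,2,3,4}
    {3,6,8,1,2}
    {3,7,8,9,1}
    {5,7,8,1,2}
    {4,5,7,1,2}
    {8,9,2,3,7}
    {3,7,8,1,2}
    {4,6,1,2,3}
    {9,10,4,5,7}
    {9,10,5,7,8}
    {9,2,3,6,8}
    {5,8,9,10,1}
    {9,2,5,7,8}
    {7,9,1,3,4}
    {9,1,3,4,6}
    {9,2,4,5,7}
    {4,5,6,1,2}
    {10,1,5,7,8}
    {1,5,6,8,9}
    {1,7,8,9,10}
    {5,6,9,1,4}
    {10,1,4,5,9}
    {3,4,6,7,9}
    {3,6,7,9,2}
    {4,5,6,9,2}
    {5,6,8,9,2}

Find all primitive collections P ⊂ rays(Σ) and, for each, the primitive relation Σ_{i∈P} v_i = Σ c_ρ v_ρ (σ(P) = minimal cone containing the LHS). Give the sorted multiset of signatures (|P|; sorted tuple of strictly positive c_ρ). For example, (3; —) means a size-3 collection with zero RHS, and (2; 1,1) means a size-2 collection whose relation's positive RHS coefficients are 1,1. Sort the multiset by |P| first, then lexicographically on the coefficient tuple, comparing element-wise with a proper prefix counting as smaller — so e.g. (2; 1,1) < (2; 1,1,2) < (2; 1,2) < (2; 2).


11 collections generate NE(X_Σ); each relation:

  P = {3,5}:  v_{3} + v_{5} = v_{1}  ⟹  sig = (2; 1)
  P = {4,8}:  v_{4} + v_{8} = v_{5}  ⟹  sig = (2; 1)
  P = {6,10}:  v_{6} + v_{10} = v_{1} + v_{4} + v_{9}  ⟹  sig = (2; 1,1,1)
  P = {2,10}:  v_{2} + v_{10} = v_{5} + 2·v_{7} + v_{8}  ⟹  sig = (2; 1,1,2)
  P = {3,10}:  v_{3} + v_{10} = 2·v_{1} + v_{7} + v_{9}  ⟹  sig = (2; 1,1,2)
  P = {6,7,8}:  v_{6} + v_{7} + v_{8} = 0  ⟹  sig = (3; —)
  P = {5,6,7}:  v_{5} + v_{6} + v_{7} = v_{4}  ⟹  sig = (3; 1)
  P = {1,2,9}:  v_{1} + v_{2} + v_{9} = v_{7} + v_{8}  ⟹  sig = (3; 1,1)
  P = {1,6,7}:  v_{1} + v_{6} + v_{7} = v_{3} + v_{4}  ⟹  sig = (3; 1,1)
  P = {1,5,7,9}:  v_{1} + v_{5} + v_{7} + v_{9} = v_{10}  ⟹  sig = (4; 1)
  P = {2,3,4,9}:  v_{2} + v_{3} + v_{4} + v_{9} = v_{7}  ⟹  sig = (4; 1)

Hence PRS(X_Σ) =
[(2; 1), (2; 1), (2; 1,1,1), (2; 1,1,2), (2; 1,1,2), (3; —), (3; 1), (3; 1,1), (3; 1,1), (4; 1), (4; 1)]


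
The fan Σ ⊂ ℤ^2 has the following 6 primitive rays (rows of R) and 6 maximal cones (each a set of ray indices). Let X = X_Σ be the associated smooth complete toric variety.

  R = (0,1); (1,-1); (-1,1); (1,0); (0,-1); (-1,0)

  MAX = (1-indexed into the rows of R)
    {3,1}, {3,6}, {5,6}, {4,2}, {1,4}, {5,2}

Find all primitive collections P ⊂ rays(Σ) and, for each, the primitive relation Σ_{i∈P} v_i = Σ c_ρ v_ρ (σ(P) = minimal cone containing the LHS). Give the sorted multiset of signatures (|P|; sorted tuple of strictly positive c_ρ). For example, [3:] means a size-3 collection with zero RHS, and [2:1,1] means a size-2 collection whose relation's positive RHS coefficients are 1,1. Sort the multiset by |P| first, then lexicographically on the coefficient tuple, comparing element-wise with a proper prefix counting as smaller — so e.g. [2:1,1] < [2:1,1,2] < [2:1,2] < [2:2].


Δ(Σ) — 6 vertices, 9 min non-faces:

  • {1,5}:  v_{1} + v_{5} = 0 ; sig = [2:]
  • {2,3}:  v_{2} + v_{3} = 0 ; sig = [2:]
  • {4,6}:  v_{4} + v_{6} = 0 ; sig = [2:]
  • {1,2}:  v_{1} + v_{2} = v_{4} ; sig = [2:1]
  • {1,6}:  v_{1} + v_{6} = v_{3} ; sig = [2:1]
  • {2,6}:  v_{2} + v_{6} = v_{5} ; sig = [2:1]
  • {3,4}:  v_{3} + v_{4} = v_{1} ; sig = [2:1]
  • {3,5}:  v_{3} + v_{5} = v_{6} ; sig = [2:1]
  • {4,5}:  v_{4} + v_{5} = v_{2} ; sig = [2:1]

Hence PRS(X_Σ) =
{ [2:] ×3,  [2:1] ×6 }


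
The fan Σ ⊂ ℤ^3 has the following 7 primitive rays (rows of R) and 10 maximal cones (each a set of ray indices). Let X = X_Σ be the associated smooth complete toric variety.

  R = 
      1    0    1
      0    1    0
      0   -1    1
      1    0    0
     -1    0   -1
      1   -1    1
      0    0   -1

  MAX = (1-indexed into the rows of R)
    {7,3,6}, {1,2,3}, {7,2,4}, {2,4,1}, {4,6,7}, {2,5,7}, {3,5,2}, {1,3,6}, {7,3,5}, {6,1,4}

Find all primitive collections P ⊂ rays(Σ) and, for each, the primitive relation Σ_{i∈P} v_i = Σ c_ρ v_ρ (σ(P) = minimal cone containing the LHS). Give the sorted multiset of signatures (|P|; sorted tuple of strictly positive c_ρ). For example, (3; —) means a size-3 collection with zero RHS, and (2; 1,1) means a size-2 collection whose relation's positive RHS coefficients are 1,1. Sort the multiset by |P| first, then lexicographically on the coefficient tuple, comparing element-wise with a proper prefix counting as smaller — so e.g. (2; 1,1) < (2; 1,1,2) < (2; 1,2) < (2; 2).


Σ has 7 primitive collections:

  {1,5}:  v_{1} + v_{5} = 0  →  sig = (2; —)
  {1,7}:  v_{1} + v_{7} = v_{4}  →  sig = (2; 1)
  {2,6}:  v_{2} + v_{6} = v_{1}  →  sig = (2; 1)
  {3,4}:  v_{3} + v_{4} = v_{6}  →  sig = (2; 1)
  {4,5}:  v_{4} + v_{5} = v_{7}  →  sig = (2; 1)
  {5,6}:  v_{5} + v_{6} = v_{3} + v_{7}  →  sig = (2; 1,1)
  {2,3,7}:  v_{2} + v_{3} + v_{7} = 0  →  sig = (3; —)

Sorted signature multiset PRS(X):
[(2; —), (2; 1), (2; 1), (2; 1), (2; 1), (2; 1,1), (3; —)]


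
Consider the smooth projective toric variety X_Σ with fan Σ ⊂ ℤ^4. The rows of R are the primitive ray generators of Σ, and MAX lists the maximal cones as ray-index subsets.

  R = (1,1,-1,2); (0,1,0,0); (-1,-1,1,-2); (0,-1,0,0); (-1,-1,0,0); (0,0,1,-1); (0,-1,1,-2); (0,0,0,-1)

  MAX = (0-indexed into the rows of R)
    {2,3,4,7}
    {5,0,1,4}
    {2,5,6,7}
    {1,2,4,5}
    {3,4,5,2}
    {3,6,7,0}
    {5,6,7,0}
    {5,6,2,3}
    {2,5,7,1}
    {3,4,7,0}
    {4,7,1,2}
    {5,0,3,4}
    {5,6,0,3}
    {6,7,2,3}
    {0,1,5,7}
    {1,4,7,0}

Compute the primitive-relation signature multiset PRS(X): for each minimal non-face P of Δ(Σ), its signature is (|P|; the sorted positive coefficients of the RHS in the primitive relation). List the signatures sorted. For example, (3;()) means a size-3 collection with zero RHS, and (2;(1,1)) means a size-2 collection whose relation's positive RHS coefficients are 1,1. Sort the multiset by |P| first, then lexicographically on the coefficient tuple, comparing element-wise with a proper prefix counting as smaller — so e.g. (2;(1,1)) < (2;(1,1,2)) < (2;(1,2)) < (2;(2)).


6 collections generate NE(X_Σ); each relation:

  P = {0,2}:  v_{0} + v_{2} = 0 ; sig = (2;())
  P = {1,3}:  v_{1} + v_{3} = 0 ; sig = (2;())
  P = {1,6}:  v_{1} + v_{6} = v_{5} + v_{7} ; sig = (2;(1,1))
  P = {4,6}:  v_{4} + v_{6} = v_{2} + v_{3} ; sig = (2;(1,1))
  P = {3,5,7}:  v_{3} + v_{5} + v_{7} = v_{6} ; sig = (3;(1))
  P = {4,5,7}:  v_{4} + v_{5} + v_{7} = v_{2} ; sig = (3;(1))

Sorted signature multiset PRS(X):
    (2;())
    (2;())
    (2;(1,1))
    (2;(1,1))
    (3;(1))
    (3;(1))


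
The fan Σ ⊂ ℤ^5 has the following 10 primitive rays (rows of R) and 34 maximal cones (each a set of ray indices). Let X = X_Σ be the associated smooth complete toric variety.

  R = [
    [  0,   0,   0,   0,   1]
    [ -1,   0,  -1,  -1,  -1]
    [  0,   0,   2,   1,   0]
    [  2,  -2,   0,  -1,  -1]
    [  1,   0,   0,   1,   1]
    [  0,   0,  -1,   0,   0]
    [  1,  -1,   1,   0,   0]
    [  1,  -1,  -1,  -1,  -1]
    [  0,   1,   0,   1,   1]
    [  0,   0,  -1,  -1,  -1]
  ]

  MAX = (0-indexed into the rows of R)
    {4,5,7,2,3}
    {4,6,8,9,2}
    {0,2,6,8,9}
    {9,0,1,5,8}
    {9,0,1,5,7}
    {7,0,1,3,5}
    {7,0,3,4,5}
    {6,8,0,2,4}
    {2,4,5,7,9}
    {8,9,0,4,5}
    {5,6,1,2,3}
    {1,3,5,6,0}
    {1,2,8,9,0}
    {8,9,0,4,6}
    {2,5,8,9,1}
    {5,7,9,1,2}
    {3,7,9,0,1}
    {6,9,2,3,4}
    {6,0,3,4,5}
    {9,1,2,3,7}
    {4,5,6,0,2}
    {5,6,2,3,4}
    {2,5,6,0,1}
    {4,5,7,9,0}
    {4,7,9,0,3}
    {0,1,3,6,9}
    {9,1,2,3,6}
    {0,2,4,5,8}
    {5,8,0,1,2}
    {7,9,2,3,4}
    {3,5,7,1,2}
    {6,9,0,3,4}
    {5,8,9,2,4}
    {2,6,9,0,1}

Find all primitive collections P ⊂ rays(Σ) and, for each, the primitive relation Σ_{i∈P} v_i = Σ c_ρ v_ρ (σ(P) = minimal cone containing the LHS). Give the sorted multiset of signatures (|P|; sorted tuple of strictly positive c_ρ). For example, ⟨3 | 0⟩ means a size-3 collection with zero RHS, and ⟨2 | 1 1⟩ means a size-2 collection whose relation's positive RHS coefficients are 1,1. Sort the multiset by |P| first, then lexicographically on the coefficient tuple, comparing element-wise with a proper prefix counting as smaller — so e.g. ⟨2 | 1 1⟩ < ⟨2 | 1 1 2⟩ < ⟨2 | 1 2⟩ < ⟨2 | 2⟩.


12 collections generate NE(X_Σ); each relation:

  {1,4}:  v_{1} + v_{4} = v_{5} ; sig = ⟨2 | 1⟩
  {6,7}:  v_{6} + v_{7} = v_{3} ; sig = ⟨2 | 1⟩
  {7,8}:  v_{7} + v_{8} = v_{4} + v_{9} ; sig = ⟨2 | 1 1⟩
  {3,8}:  v_{3} + v_{8} = v_{4} + v_{6} + v_{9} ; sig = ⟨2 | 1 1 1⟩
  {1,6,8}:  v_{1} + v_{6} + v_{8} = 0 ; sig = ⟨3 | 0⟩
  {0,2,7}:  v_{0} + v_{2} + v_{7} = v_{6} ; sig = ⟨3 | 1⟩
  {5,6,8}:  v_{5} + v_{6} + v_{8} = v_{4} ; sig = ⟨3 | 1⟩
  {5,6,9}:  v_{5} + v_{6} + v_{9} = v_{7} ; sig = ⟨3 | 1⟩
  {0,2,3}:  v_{0} + v_{2} + v_{3} = 2·v_{6} ; sig = ⟨3 | 2⟩
  {3,5,9}:  v_{3} + v_{5} + v_{9} = 2·v_{7} ; sig = ⟨3 | 2⟩
  {0,2,5,9}:  v_{0} + v_{2} + v_{5} + v_{9} = 0 ; sig = ⟨4 | 0⟩
  {0,2,4,9}:  v_{0} + v_{2} + v_{4} + v_{9} = v_{6} + v_{8} ; sig = ⟨4 | 1 1⟩

Sorted signature multiset PRS(X):
    |P|=2: 4 collections, coeffs (1), (1), (1,1), (1,1,1)
    |P|=3: 6 collections, coeffs (), (1), (1), (1), (2), (2)
    |P|=4: 2 collections, coeffs (), (1,1)


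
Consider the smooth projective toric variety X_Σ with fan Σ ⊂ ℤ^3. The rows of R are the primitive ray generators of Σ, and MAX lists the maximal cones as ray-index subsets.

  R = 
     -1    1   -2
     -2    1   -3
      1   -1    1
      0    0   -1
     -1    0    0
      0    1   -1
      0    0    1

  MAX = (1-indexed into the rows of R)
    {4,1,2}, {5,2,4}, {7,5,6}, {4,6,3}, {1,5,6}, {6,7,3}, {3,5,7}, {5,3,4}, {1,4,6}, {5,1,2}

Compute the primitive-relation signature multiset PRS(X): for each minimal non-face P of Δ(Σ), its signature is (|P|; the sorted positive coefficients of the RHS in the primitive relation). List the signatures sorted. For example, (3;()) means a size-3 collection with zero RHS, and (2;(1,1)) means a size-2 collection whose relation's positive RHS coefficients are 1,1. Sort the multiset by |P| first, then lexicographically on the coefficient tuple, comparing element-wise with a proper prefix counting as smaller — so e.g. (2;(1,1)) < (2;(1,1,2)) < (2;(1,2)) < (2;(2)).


Minimal non-faces — 9 found among 7 rays, 10 max cones:

  P = {4,7}:  v_{4} + v_{7} = 0 ; sig = (2;())
  P = {1,3}:  v_{1} + v_{3} = v_{4} ; sig = (2;(1))
  P = {1,7}:  v_{1} + v_{7} = v_{5} + v_{6} ; sig = (2;(1,1))
  P = {2,7}:  v_{2} + v_{7} = v_{1} + v_{5} ; sig = (2;(1,1))
  P = {2,3}:  v_{2} + v_{3} = 2·v_{4} + v_{5} ; sig = (2;(1,2))
  P = {2,6}:  v_{2} + v_{6} = 2·v_{1} ; sig = (2;(2))
  P = {3,5,6}:  v_{3} + v_{5} + v_{6} = 0 ; sig = (3;())
  P = {1,4,5}:  v_{1} + v_{4} + v_{5} = v_{2} ; sig = (3;(1))
  P = {4,5,6}:  v_{4} + v_{5} + v_{6} = v_{1} ; sig = (3;(1))

Hence PRS(X_Σ) =
    (2;())
    (2;(1))
    (2;(1,1))
    (2;(1,1))
    (2;(1,2))
    (2;(2))
    (3;())
    (3;(1))
    (3;(1))


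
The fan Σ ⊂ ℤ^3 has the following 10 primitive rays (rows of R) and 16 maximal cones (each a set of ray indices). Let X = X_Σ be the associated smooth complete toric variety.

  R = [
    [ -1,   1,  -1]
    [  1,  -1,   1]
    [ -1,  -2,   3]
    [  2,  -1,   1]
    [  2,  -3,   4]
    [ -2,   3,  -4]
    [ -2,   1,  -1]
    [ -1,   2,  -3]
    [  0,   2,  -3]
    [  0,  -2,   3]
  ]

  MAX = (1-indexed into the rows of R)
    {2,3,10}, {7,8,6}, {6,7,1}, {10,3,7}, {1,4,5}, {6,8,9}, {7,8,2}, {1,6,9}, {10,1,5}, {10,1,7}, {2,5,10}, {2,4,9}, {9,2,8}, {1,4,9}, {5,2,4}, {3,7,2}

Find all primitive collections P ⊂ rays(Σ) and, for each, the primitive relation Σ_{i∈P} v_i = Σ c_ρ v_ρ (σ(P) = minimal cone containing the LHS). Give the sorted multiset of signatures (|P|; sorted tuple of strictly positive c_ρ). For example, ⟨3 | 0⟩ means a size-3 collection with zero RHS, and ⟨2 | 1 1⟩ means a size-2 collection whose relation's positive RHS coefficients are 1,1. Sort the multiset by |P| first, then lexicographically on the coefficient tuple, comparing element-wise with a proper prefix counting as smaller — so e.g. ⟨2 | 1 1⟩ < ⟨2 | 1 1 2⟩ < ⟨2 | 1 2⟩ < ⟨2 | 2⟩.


Primitive collections (22):

  • {1,2}:  v_{1} + v_{2} = 0 ; sig = ⟨2 | 0⟩
  • {4,7}:  v_{4} + v_{7} = 0 ; sig = ⟨2 | 0⟩
  • {5,6}:  v_{5} + v_{6} = 0 ; sig = ⟨2 | 0⟩
  • {9,10}:  v_{9} + v_{10} = 0 ; sig = ⟨2 | 0⟩
  • {1,8}:  v_{1} + v_{8} = v_{6} ; sig = ⟨2 | 1⟩
  • {2,6}:  v_{2} + v_{6} = v_{8} ; sig = ⟨2 | 1⟩
  • {4,6}:  v_{4} + v_{6} = v_{9} ; sig = ⟨2 | 1⟩
  • {4,10}:  v_{4} + v_{10} = v_{5} ; sig = ⟨2 | 1⟩
  • {5,7}:  v_{5} + v_{7} = v_{10} ; sig = ⟨2 | 1⟩
  • {5,8}:  v_{5} + v_{8} = v_{2} ; sig = ⟨2 | 1⟩
  • {5,9}:  v_{5} + v_{9} = v_{4} ; sig = ⟨2 | 1⟩
  • {6,10}:  v_{6} + v_{10} = v_{7} ; sig = ⟨2 | 1⟩
  • {7,9}:  v_{7} + v_{9} = v_{6} ; sig = ⟨2 | 1⟩
  • {1,3}:  v_{1} + v_{3} = v_{7} + v_{10} ; sig = ⟨2 | 1 1⟩
  • {3,4}:  v_{3} + v_{4} = v_{2} + v_{10} ; sig = ⟨2 | 1 1⟩
  • {3,9}:  v_{3} + v_{9} = v_{2} + v_{7} ; sig = ⟨2 | 1 1⟩
  • {4,8}:  v_{4} + v_{8} = v_{2} + v_{9} ; sig = ⟨2 | 1 1⟩
  • {8,10}:  v_{8} + v_{10} = v_{2} + v_{7} ; sig = ⟨2 | 1 1⟩
  • {3,5}:  v_{3} + v_{5} = v_{2} + 2·v_{10} ; sig = ⟨2 | 1 2⟩
  • {3,6}:  v_{3} + v_{6} = v_{2} + 2·v_{7} ; sig = ⟨2 | 1 2⟩
  • {3,8}:  v_{3} + v_{8} = 2·v_{2} + 2·v_{7} ; sig = ⟨2 | 2 2⟩
  • {2,7,10}:  v_{2} + v_{7} + v_{10} = v_{3} ; sig = ⟨3 | 1⟩

so the primitive-relation signature multiset is
[⟨2 | 0⟩, ⟨2 | 0⟩, ⟨2 | 0⟩, ⟨2 | 0⟩, ⟨2 | 1⟩, ⟨2 | 1⟩, ⟨2 | 1⟩, ⟨2 | 1⟩, ⟨2 | 1⟩, ⟨2 | 1⟩, ⟨2 | 1⟩, ⟨2 | 1⟩, ⟨2 | 1⟩, ⟨2 | 1 1⟩, ⟨2 | 1 1⟩, ⟨2 | 1 1⟩, ⟨2 | 1 1⟩, ⟨2 | 1 1⟩, ⟨2 | 1 2⟩, ⟨2 | 1 2⟩, ⟨2 | 2 2⟩, ⟨3 | 1⟩]


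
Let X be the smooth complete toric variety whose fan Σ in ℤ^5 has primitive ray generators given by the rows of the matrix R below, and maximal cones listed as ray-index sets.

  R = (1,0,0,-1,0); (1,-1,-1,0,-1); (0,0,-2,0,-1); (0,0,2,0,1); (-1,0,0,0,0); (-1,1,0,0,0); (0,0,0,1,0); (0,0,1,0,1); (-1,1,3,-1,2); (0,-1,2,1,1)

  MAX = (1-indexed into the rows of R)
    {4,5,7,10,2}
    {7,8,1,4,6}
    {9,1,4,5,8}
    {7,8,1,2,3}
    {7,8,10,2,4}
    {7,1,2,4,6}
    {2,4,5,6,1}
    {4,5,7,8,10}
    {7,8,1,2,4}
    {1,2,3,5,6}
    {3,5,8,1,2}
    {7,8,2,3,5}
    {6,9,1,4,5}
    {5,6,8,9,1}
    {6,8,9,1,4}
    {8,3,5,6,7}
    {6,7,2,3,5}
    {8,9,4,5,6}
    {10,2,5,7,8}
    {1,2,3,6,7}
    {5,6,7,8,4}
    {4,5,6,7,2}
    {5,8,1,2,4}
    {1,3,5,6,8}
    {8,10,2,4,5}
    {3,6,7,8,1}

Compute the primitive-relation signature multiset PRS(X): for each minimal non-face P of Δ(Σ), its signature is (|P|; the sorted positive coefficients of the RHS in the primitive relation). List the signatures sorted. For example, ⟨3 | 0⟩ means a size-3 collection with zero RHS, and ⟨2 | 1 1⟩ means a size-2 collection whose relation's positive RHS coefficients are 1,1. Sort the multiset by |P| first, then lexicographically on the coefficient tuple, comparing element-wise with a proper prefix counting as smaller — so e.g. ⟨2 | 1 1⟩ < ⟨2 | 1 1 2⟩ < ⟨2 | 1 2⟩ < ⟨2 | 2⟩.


12 collections generate NE(X_Σ); each relation:

  P={3,4}:  v_{3} + v_{4} = 0 — sig = ⟨2 | 0⟩
  P={1,10}:  v_{1} + v_{10} = v_{2} + v_{4} + v_{8} — sig = ⟨2 | 1 1 1⟩
  P={2,9}:  v_{2} + v_{9} = v_{1} + v_{4} + v_{5} — sig = ⟨2 | 1 1 1⟩
  P={6,10}:  v_{6} + v_{10} = v_{4} + v_{5} + v_{7} — sig = ⟨2 | 1 1 1⟩
  P={7,9}:  v_{7} + v_{9} = v_{4} + v_{6} + v_{8} — sig = ⟨2 | 1 1 1⟩
  P={3,9}:  v_{3} + v_{9} = v_{1} + v_{5} + v_{6} + v_{8} — sig = ⟨2 | 1 1 1 1⟩
  P={3,10}:  v_{3} + v_{10} = v_{2} + v_{5} + v_{7} + v_{8} — sig = ⟨2 | 1 1 1 1⟩
  P={9,10}:  v_{9} + v_{10} = 2·v_{4} + v_{5} + v_{8} — sig = ⟨2 | 1 1 2⟩
  P={1,5,7}:  v_{1} + v_{5} + v_{7} = 0 — sig = ⟨3 | 0⟩
  P={2,6,8}:  v_{2} + v_{6} + v_{8} = 0 — sig = ⟨3 | 0⟩
  P={1,4,5,6,8}:  v_{1} + v_{4} + v_{5} + v_{6} + v_{8} = v_{9} — sig = ⟨5 | 1⟩
  P={2,4,5,7,8}:  v_{2} + v_{4} + v_{5} + v_{7} + v_{8} = v_{10} — sig = ⟨5 | 1⟩

Sorted signature multiset PRS(X):
    ⟨2 | 0⟩
    ⟨2 | 1 1 1⟩
    ⟨2 | 1 1 1⟩
    ⟨2 | 1 1 1⟩
    ⟨2 | 1 1 1⟩
    ⟨2 | 1 1 1 1⟩
    ⟨2 | 1 1 1 1⟩
    ⟨2 | 1 1 2⟩
    ⟨3 | 0⟩
    ⟨3 | 0⟩
    ⟨5 | 1⟩
    ⟨5 | 1⟩


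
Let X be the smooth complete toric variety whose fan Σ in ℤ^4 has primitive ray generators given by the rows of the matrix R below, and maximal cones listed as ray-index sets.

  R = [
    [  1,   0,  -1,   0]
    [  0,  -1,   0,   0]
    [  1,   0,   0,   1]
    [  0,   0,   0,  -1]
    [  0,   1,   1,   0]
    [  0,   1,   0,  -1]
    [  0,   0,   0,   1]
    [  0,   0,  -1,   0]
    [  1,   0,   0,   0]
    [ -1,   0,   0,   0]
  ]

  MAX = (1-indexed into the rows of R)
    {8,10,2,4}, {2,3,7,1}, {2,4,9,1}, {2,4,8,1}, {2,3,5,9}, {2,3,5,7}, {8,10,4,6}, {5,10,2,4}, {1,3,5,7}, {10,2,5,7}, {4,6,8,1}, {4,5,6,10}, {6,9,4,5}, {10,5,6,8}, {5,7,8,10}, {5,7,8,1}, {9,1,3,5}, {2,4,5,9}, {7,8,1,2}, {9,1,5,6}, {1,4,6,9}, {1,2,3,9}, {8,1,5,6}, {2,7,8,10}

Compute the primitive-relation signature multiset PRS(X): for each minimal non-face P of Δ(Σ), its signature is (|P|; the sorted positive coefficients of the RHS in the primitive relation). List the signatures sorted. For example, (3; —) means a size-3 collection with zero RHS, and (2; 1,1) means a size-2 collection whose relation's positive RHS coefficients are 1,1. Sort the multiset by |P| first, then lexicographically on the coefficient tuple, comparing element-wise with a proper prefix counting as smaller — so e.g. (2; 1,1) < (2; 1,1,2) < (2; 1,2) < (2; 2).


15 collections generate NE(X_Σ); each relation:

  P = {4,7}:  v_{4} + v_{7} = 0 ; sig = (2; —)
  P = {9,10}:  v_{9} + v_{10} = 0 ; sig = (2; —)
  P = {1,10}:  v_{1} + v_{10} = v_{8} ; sig = (2; 1)
  P = {2,6}:  v_{2} + v_{6} = v_{4} ; sig = (2; 1)
  P = {3,4}:  v_{3} + v_{4} = v_{9} ; sig = (2; 1)
  P = {3,10}:  v_{3} + v_{10} = v_{7} ; sig = (2; 1)
  P = {7,9}:  v_{7} + v_{9} = v_{3} ; sig = (2; 1)
  P = {8,9}:  v_{8} + v_{9} = v_{1} ; sig = (2; 1)
  P = {3,6}:  v_{3} + v_{6} = v_{1} + v_{5} ; sig = (2; 1,1)
  P = {3,8}:  v_{3} + v_{8} = v_{1} + v_{7} ; sig = (2; 1,1)
  P = {6,7}:  v_{6} + v_{7} = v_{5} + v_{8} ; sig = (2; 1,1)
  P = {2,5,8}:  v_{2} + v_{5} + v_{8} = 0 ; sig = (3; —)
  P = {1,2,5}:  v_{1} + v_{2} + v_{5} = v_{9} ; sig = (3; 1)
  P = {4,5,8}:  v_{4} + v_{5} + v_{8} = v_{6} ; sig = (3; 1)
  P = {1,4,5}:  v_{1} + v_{4} + v_{5} = v_{6} + v_{9} ; sig = (3; 1,1)

Sorted signature multiset PRS(X):
[(2; —), (2; —), (2; 1), (2; 1), (2; 1), (2; 1), (2; 1), (2; 1), (2; 1,1), (2; 1,1), (2; 1,1), (3; —), (3; 1), (3; 1), (3; 1,1)]


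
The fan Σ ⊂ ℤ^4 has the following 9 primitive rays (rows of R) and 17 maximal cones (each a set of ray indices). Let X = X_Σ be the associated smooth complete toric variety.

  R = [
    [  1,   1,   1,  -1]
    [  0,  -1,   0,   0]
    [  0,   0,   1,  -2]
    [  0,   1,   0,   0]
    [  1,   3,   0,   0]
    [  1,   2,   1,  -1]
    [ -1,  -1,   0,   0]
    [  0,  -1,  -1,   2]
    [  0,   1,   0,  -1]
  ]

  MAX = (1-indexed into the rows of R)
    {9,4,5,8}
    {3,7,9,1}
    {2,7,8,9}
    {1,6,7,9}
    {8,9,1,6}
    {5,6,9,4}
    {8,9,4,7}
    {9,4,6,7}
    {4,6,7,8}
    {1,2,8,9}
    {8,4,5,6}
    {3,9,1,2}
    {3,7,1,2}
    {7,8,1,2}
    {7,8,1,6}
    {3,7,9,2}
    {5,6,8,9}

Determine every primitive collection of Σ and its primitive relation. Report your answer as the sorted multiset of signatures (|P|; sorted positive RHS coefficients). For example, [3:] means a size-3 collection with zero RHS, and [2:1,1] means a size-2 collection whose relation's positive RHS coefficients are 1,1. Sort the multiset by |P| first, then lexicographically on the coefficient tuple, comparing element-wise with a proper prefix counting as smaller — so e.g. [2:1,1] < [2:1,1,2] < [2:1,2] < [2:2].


The 14 primitive collections of Σ (r=9, n=4):

  P={2,4}:  v_{2} + v_{4} = 0  ⇒ sig = [2:]
  P={1,4}:  v_{1} + v_{4} = v_{6}  ⇒ sig = [2:1]
  P={2,6}:  v_{2} + v_{6} = v_{1}  ⇒ sig = [2:1]
  P={3,8}:  v_{3} + v_{8} = v_{2}  ⇒ sig = [2:1]
  P={3,5}:  v_{3} + v_{5} = v_{6} + v_{9}  ⇒ sig = [2:1,1]
  P={2,5}:  v_{2} + v_{5} = v_{6} + v_{8} + v_{9}  ⇒ sig = [2:1,1,1]
  P={3,4}:  v_{3} + v_{4} = v_{1} + v_{7} + v_{9}  ⇒ sig = [2:1,1,1]
  P={1,5}:  v_{1} + v_{5} = 2·v_{6} + v_{8} + v_{9}  ⇒ sig = [2:1,1,2]
  P={3,6}:  v_{3} + v_{6} = 2·v_{1} + v_{7} + v_{9}  ⇒ sig = [2:1,1,2]
  P={5,7}:  v_{5} + v_{7} = 2·v_{4}  ⇒ sig = [2:2]
  P={1,7,8,9}:  v_{1} + v_{7} + v_{8} + v_{9} = 0  ⇒ sig = [4:]
  P={1,2,7,9}:  v_{1} + v_{2} + v_{7} + v_{9} = v_{3}  ⇒ sig = [4:1]
  P={4,6,8,9}:  v_{4} + v_{6} + v_{8} + v_{9} = v_{5}  ⇒ sig = [4:1]
  P={6,7,8,9}:  v_{6} + v_{7} + v_{8} + v_{9} = v_{4}  ⇒ sig = [4:1]

Signatures (|P|; sorted positive RHS coefficients), sorted:
[[2:], [2:1], [2:1], [2:1], [2:1,1], [2:1,1,1], [2:1,1,1], [2:1,1,2], [2:1,1,2], [2:2], [4:], [4:1], [4:1], [4:1]]


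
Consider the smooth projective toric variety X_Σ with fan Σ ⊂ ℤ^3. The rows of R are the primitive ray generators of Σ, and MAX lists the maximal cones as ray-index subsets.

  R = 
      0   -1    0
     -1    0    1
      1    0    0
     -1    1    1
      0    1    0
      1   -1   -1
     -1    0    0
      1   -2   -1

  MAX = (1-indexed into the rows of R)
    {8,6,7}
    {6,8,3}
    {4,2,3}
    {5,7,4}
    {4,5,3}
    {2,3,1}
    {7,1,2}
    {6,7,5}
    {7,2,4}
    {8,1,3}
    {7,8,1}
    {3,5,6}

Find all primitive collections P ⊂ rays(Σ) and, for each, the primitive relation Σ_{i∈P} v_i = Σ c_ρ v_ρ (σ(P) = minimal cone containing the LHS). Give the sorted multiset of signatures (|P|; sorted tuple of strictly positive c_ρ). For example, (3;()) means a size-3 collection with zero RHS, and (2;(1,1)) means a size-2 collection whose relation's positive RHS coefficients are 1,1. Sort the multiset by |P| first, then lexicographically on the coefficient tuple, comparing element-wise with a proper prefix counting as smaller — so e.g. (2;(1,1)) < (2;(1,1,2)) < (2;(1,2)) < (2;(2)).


|primitive collections| = 10. Relations:

  {1,5}:  v_{1} + v_{5} = 0  ⇒ sig = (2;())
  {3,7}:  v_{3} + v_{7} = 0  ⇒ sig = (2;())
  {4,6}:  v_{4} + v_{6} = 0  ⇒ sig = (2;())
  {1,4}:  v_{1} + v_{4} = v_{2}  ⇒ sig = (2;(1))
  {1,6}:  v_{1} + v_{6} = v_{8}  ⇒ sig = (2;(1))
  {2,5}:  v_{2} + v_{5} = v_{4}  ⇒ sig = (2;(1))
  {2,6}:  v_{2} + v_{6} = v_{1}  ⇒ sig = (2;(1))
  {4,8}:  v_{4} + v_{8} = v_{1}  ⇒ sig = (2;(1))
  {5,8}:  v_{5} + v_{8} = v_{6}  ⇒ sig = (2;(1))
  {2,8}:  v_{2} + v_{8} = 2·v_{1}  ⇒ sig = (2;(2))

Signatures (|P|; sorted positive RHS coefficients), sorted:
[(2;()), (2;()), (2;()), (2;(1)), (2;(1)), (2;(1)), (2;(1)), (2;(1)), (2;(1)), (2;(2))]


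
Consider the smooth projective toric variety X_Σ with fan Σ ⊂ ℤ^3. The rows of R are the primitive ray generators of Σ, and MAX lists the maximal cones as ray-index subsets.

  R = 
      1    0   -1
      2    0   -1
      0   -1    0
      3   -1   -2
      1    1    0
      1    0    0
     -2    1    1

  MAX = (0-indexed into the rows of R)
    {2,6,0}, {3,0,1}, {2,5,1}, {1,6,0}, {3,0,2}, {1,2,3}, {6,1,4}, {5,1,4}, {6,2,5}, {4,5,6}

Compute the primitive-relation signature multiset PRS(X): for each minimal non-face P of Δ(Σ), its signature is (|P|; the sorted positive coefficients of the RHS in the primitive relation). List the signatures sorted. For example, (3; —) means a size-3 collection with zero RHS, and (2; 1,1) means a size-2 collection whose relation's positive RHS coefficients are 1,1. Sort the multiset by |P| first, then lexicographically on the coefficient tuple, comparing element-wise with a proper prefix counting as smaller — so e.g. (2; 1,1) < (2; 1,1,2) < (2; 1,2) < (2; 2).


|primitive collections| = 9. Relations:

  • {0,5}:  v_{0} + v_{5} = v_{1} — sig = (2; 1)
  • {2,4}:  v_{2} + v_{4} = v_{5} — sig = (2; 1)
  • {3,6}:  v_{3} + v_{6} = v_{0} — sig = (2; 1)
  • {0,4}:  v_{0} + v_{4} = 2·v_{1} + v_{6} — sig = (2; 1,2)
  • {3,5}:  v_{3} + v_{5} = 2·v_{1} + v_{2} — sig = (2; 1,2)
  • {3,4}:  v_{3} + v_{4} = 2·v_{1} — sig = (2; 2)
  • {1,2,6}:  v_{1} + v_{2} + v_{6} = 0 — sig = (3; —)
  • {0,1,2}:  v_{0} + v_{1} + v_{2} = v_{3} — sig = (3; 1)
  • {1,5,6}:  v_{1} + v_{5} + v_{6} = v_{4} — sig = (3; 1)

Sorted signature multiset PRS(X):
[(2; 1), (2; 1), (2; 1), (2; 1,2), (2; 1,2), (2; 2), (3; —), (3; 1), (3; 1)]


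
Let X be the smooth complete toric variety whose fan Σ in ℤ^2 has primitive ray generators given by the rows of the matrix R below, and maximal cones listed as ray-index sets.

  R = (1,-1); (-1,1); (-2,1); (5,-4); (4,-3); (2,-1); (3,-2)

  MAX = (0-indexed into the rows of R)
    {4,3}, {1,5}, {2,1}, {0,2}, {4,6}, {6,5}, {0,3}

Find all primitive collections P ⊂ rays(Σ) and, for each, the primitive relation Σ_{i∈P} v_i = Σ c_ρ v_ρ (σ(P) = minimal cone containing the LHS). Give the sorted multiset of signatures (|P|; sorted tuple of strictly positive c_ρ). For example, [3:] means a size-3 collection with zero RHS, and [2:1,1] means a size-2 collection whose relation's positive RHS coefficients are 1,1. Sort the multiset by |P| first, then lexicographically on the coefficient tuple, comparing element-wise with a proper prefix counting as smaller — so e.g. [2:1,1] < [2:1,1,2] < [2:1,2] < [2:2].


14 collections generate NE(X_Σ); each relation:

  {0,1}:  v_{0} + v_{1} = 0  so sig = [2:]
  {2,5}:  v_{2} + v_{5} = 0  so sig = [2:]
  {0,4}:  v_{0} + v_{4} = v_{3}  so sig = [2:1]
  {0,5}:  v_{0} + v_{5} = v_{6}  so sig = [2:1]
  {0,6}:  v_{0} + v_{6} = v_{4}  so sig = [2:1]
  {1,3}:  v_{1} + v_{3} = v_{4}  so sig = [2:1]
  {1,4}:  v_{1} + v_{4} = v_{6}  so sig = [2:1]
  {1,6}:  v_{1} + v_{6} = v_{5}  so sig = [2:1]
  {2,6}:  v_{2} + v_{6} = v_{0}  so sig = [2:1]
  {3,5}:  v_{3} + v_{5} = v_{4} + v_{6}  so sig = [2:1,1]
  {2,4}:  v_{2} + v_{4} = 2·v_{0}  so sig = [2:2]
  {3,6}:  v_{3} + v_{6} = 2·v_{4}  so sig = [2:2]
  {4,5}:  v_{4} + v_{5} = 2·v_{6}  so sig = [2:2]
  {2,3}:  v_{2} + v_{3} = 3·v_{0}  so sig = [2:3]

so the primitive-relation signature multiset is
    [2:]
    [2:]
    [2:1]
    [2:1]
    [2:1]
    [2:1]
    [2:1]
    [2:1]
    [2:1]
    [2:1,1]
    [2:2]
    [2:2]
    [2:2]
    [2:3]


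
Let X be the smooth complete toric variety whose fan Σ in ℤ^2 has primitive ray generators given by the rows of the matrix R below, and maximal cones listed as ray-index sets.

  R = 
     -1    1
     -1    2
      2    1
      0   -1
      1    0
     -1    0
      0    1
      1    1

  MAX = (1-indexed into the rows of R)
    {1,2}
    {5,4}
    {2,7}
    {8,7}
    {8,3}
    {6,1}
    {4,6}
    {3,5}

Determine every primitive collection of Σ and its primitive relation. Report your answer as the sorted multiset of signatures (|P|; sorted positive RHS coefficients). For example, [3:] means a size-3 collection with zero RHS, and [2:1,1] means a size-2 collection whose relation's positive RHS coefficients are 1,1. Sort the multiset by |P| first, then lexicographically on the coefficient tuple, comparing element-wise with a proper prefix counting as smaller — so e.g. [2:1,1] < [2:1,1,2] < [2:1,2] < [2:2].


20 collections generate NE(X_Σ); each relation:

  P = {4,7}:  v_{4} + v_{7} = 0 — sig = [2:]
  P = {5,6}:  v_{5} + v_{6} = 0 — sig = [2:]
  P = {1,4}:  v_{1} + v_{4} = v_{6} — sig = [2:1]
  P = {1,5}:  v_{1} + v_{5} = v_{7} — sig = [2:1]
  P = {1,7}:  v_{1} + v_{7} = v_{2} — sig = [2:1]
  P = {2,4}:  v_{2} + v_{4} = v_{1} — sig = [2:1]
  P = {3,6}:  v_{3} + v_{6} = v_{8} — sig = [2:1]
  P = {4,8}:  v_{4} + v_{8} = v_{5} — sig = [2:1]
  P = {5,7}:  v_{5} + v_{7} = v_{8} — sig = [2:1]
  P = {5,8}:  v_{5} + v_{8} = v_{3} — sig = [2:1]
  P = {6,7}:  v_{6} + v_{7} = v_{1} — sig = [2:1]
  P = {6,8}:  v_{6} + v_{8} = v_{7} — sig = [2:1]
  P = {1,3}:  v_{1} + v_{3} = v_{7} + v_{8} — sig = [2:1,1]
  P = {2,3}:  v_{2} + v_{3} = 2·v_{7} + v_{8} — sig = [2:1,2]
  P = {1,8}:  v_{1} + v_{8} = 2·v_{7} — sig = [2:2]
  P = {2,5}:  v_{2} + v_{5} = 2·v_{7} — sig = [2:2]
  P = {2,6}:  v_{2} + v_{6} = 2·v_{1} — sig = [2:2]
  P = {3,4}:  v_{3} + v_{4} = 2·v_{5} — sig = [2:2]
  P = {3,7}:  v_{3} + v_{7} = 2·v_{8} — sig = [2:2]
  P = {2,8}:  v_{2} + v_{8} = 3·v_{7} — sig = [2:3]

Sorted signature multiset PRS(X):
    |P|=2: 20 collections, coeffs (), (), (1), (1), (1), (1), (1), (1), (1), (1), (1), (1), (1,1), (1,2), (2), (2), (2), (2), (2), (3)


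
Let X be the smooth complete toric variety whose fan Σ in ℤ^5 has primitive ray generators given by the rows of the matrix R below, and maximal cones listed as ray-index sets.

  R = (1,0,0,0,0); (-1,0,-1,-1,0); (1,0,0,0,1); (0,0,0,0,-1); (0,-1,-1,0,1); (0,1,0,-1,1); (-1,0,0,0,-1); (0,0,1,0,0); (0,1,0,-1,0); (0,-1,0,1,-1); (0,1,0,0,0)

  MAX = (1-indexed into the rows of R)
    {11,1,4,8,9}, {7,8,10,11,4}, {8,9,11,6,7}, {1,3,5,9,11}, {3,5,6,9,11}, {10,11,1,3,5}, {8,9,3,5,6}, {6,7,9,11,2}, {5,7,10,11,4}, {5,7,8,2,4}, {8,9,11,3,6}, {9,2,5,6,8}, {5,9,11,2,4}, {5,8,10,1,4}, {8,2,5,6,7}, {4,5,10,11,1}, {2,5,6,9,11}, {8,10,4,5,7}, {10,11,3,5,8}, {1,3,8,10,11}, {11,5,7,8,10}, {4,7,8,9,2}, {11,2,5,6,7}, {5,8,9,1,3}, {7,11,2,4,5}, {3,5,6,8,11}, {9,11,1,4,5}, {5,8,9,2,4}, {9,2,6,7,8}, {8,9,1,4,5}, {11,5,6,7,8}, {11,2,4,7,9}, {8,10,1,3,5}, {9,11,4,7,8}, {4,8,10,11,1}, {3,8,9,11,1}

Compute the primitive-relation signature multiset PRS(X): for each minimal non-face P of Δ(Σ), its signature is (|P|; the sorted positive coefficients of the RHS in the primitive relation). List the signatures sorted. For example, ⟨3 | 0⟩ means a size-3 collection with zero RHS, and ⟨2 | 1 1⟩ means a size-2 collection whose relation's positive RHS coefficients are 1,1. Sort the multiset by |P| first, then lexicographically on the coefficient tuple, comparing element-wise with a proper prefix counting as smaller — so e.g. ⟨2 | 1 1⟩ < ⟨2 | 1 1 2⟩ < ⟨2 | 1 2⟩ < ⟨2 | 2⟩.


15 minimal non-faces of Δ(Σ) (on 11 rays):

  P={3,7}:  v_{3} + v_{7} = 0  ⟹  sig = ⟨2 | 0⟩
  P={6,10}:  v_{6} + v_{10} = 0  ⟹  sig = ⟨2 | 0⟩
  P={1,7}:  v_{1} + v_{7} = v_{4}  ⟹  sig = ⟨2 | 1⟩
  P={3,4}:  v_{3} + v_{4} = v_{1}  ⟹  sig = ⟨2 | 1⟩
  P={4,6}:  v_{4} + v_{6} = v_{9}  ⟹  sig = ⟨2 | 1⟩
  P={9,10}:  v_{9} + v_{10} = v_{4}  ⟹  sig = ⟨2 | 1⟩
  P={1,6}:  v_{1} + v_{6} = v_{3} + v_{9}  ⟹  sig = ⟨2 | 1 1⟩
  P={2,3}:  v_{2} + v_{3} = v_{5} + v_{9}  ⟹  sig = ⟨2 | 1 1⟩
  P={1,2}:  v_{1} + v_{2} = v_{4} + v_{5} + v_{9}  ⟹  sig = ⟨2 | 1 1 1⟩
  P={2,10}:  v_{2} + v_{10} = v_{4} + v_{5} + v_{7}  ⟹  sig = ⟨2 | 1 1 1⟩
  P={5,7,9}:  v_{5} + v_{7} + v_{9} = v_{2}  ⟹  sig = ⟨3 | 1⟩
  P={2,8,11}:  v_{2} + v_{8} + v_{11} = v_{6} + v_{7}  ⟹  sig = ⟨3 | 1 1⟩
  P={4,5,8,11}:  v_{4} + v_{5} + v_{8} + v_{11} = 0  ⟹  sig = ⟨4 | 0⟩
  P={1,5,8,11}:  v_{1} + v_{5} + v_{8} + v_{11} = v_{3}  ⟹  sig = ⟨4 | 1⟩
  P={5,8,9,11}:  v_{5} + v_{8} + v_{9} + v_{11} = v_{6}  ⟹  sig = ⟨4 | 1⟩

Sorted signature multiset PRS(X):
[⟨2 | 0⟩, ⟨2 | 0⟩, ⟨2 | 1⟩, ⟨2 | 1⟩, ⟨2 | 1⟩, ⟨2 | 1⟩, ⟨2 | 1 1⟩, ⟨2 | 1 1⟩, ⟨2 | 1 1 1⟩, ⟨2 | 1 1 1⟩, ⟨3 | 1⟩, ⟨3 | 1 1⟩, ⟨4 | 0⟩, ⟨4 | 1⟩, ⟨4 | 1⟩]


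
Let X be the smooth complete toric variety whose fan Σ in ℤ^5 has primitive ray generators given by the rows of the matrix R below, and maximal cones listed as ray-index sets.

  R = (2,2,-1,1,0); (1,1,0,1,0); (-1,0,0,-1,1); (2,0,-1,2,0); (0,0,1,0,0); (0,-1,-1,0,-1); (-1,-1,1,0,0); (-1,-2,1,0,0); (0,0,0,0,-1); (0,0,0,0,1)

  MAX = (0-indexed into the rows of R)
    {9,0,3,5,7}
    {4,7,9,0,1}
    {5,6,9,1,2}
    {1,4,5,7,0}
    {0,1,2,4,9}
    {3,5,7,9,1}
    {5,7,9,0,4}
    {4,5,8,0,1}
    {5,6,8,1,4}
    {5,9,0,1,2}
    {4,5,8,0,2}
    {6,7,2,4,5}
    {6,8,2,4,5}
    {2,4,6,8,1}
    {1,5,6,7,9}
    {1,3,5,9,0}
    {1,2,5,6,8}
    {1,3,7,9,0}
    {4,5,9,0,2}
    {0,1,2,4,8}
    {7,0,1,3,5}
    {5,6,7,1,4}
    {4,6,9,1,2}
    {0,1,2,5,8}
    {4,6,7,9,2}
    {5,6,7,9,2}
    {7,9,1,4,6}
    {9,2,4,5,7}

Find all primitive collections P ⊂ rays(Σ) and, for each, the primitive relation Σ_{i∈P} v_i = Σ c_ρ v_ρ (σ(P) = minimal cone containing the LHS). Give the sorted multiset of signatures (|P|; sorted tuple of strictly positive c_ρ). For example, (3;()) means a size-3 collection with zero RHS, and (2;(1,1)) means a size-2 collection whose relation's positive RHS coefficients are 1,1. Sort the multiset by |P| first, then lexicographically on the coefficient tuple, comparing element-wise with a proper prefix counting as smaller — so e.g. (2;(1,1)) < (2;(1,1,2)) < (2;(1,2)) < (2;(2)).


13 collections generate NE(X_Σ); each relation:

  • {8,9}:  v_{8} + v_{9} = 0 — sig = (2;())
  • {0,6}:  v_{0} + v_{6} = v_{1} — sig = (2;(1))
  • {7,8}:  v_{7} + v_{8} = v_{4} + v_{5} + v_{6} — sig = (2;(1,1,1))
  • {3,8}:  v_{3} + v_{8} = v_{0} + v_{1} + v_{5} + v_{7} — sig = (2;(1,1,1,1))
  • {3,6}:  v_{3} + v_{6} = 2·v_{1} + v_{5} + v_{7} + v_{9} — sig = (2;(1,1,1,2))
  • {2,3}:  v_{2} + v_{3} = v_{1} + v_{5} + 2·v_{9} — sig = (2;(1,1,2))
  • {3,4}:  v_{3} + v_{4} = 2·v_{0} + 2·v_{7} — sig = (2;(2,2))
  • {0,2,7}:  v_{0} + v_{2} + v_{7} = v_{9} — sig = (3;(1))
  • {1,2,7}:  v_{1} + v_{2} + v_{7} = v_{6} + v_{9} — sig = (3;(1,1))
  • {1,2,4,5}:  v_{1} + v_{2} + v_{4} + v_{5} = 0 — sig = (4;())
  • {4,5,6,9}:  v_{4} + v_{5} + v_{6} + v_{9} = v_{7} — sig = (4;(1))
  • {1,4,5,9}:  v_{1} + v_{4} + v_{5} + v_{9} = v_{0} + v_{7} — sig = (4;(1,1))
  • {0,1,5,7,9}:  v_{0} + v_{1} + v_{5} + v_{7} + v_{9} = v_{3} — sig = (5;(1))

Hence PRS(X_Σ) =
{ (2;()),  (2;(1)),  (2;(1,1,1)),  (2;(1,1,1,1)),  (2;(1,1,1,2)),  (2;(1,1,2)),  (2;(2,2)),  (3;(1)),  (3;(1,1)),  (4;()),  (4;(1)),  (4;(1,1)),  (5;(1)) }


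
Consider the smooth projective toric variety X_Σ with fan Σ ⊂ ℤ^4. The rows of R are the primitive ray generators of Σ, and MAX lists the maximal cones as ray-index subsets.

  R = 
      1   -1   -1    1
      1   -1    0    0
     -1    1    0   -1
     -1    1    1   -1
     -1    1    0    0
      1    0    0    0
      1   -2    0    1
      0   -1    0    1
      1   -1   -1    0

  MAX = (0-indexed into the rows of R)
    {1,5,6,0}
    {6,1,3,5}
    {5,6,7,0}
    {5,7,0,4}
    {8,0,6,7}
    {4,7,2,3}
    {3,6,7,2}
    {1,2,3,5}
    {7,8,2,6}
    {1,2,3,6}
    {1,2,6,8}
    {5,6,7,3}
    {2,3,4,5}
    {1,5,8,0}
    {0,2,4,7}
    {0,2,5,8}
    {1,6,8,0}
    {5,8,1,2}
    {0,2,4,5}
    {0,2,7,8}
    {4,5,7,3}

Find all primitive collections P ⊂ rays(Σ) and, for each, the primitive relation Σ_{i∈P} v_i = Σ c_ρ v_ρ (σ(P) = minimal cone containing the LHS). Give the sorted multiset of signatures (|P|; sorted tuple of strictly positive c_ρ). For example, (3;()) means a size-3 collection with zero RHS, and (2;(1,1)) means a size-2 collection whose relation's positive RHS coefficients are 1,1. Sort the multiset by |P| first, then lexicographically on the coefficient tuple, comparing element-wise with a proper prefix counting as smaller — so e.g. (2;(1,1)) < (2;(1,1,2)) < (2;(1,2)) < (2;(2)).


Δ(Σ) — 9 vertices, 12 min non-faces:

  {0,3}:  v_{0} + v_{3} = 0  ⇒ sig = (2;())
  {1,4}:  v_{1} + v_{4} = 0  ⇒ sig = (2;())
  {1,7}:  v_{1} + v_{7} = v_{6}  ⇒ sig = (2;(1))
  {4,6}:  v_{4} + v_{6} = v_{7}  ⇒ sig = (2;(1))
  {3,8}:  v_{3} + v_{8} = v_{1} + v_{2}  ⇒ sig = (2;(1,1))
  {4,8}:  v_{4} + v_{8} = v_{0} + v_{2}  ⇒ sig = (2;(1,1))
  {2,5,7}:  v_{2} + v_{5} + v_{7} = 0  ⇒ sig = (3;())
  {0,1,2}:  v_{0} + v_{1} + v_{2} = v_{8}  ⇒ sig = (3;(1))
  {2,5,6}:  v_{2} + v_{5} + v_{6} = v_{1}  ⇒ sig = (3;(1))
  {0,2,6}:  v_{0} + v_{2} + v_{6} = v_{7} + v_{8}  ⇒ sig = (3;(1,1))
  {5,7,8}:  v_{5} + v_{7} + v_{8} = v_{0} + v_{1}  ⇒ sig = (3;(1,1))
  {5,6,8}:  v_{5} + v_{6} + v_{8} = v_{0} + 2·v_{1}  ⇒ sig = (3;(1,2))

Signatures (|P|; sorted positive RHS coefficients), sorted:
    |P|=2: 6 collections, coeffs (), (), (1), (1), (1,1), (1,1)
    |P|=3: 6 collections, coeffs (), (1), (1), (1,1), (1,1), (1,2)


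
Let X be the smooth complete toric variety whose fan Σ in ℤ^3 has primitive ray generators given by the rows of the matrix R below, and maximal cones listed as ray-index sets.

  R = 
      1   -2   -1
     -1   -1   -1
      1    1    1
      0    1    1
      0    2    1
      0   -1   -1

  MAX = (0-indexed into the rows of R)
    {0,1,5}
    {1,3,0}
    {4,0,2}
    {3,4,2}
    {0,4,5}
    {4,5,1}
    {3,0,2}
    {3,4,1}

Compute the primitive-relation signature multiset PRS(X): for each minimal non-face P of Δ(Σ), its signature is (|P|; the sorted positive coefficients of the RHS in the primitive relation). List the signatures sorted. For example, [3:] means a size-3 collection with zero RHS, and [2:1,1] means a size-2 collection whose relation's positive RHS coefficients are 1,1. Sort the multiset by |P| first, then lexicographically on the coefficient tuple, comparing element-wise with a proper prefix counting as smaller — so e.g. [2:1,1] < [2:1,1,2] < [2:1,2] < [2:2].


Δ(Σ) — 6 vertices, 5 min non-faces:

  P={1,2}:  v_{1} + v_{2} = 0  ⟹  sig = [2:]
  P={3,5}:  v_{3} + v_{5} = 0  ⟹  sig = [2:]
  P={2,5}:  v_{2} + v_{5} = v_{0} + v_{4}  ⟹  sig = [2:1,1]
  P={0,1,4}:  v_{0} + v_{1} + v_{4} = v_{5}  ⟹  sig = [3:1]
  P={0,3,4}:  v_{0} + v_{3} + v_{4} = v_{2}  ⟹  sig = [3:1]

Sorted signature multiset PRS(X):
{ [2:] ×2,  [2:1,1],  [3:1] ×2 }


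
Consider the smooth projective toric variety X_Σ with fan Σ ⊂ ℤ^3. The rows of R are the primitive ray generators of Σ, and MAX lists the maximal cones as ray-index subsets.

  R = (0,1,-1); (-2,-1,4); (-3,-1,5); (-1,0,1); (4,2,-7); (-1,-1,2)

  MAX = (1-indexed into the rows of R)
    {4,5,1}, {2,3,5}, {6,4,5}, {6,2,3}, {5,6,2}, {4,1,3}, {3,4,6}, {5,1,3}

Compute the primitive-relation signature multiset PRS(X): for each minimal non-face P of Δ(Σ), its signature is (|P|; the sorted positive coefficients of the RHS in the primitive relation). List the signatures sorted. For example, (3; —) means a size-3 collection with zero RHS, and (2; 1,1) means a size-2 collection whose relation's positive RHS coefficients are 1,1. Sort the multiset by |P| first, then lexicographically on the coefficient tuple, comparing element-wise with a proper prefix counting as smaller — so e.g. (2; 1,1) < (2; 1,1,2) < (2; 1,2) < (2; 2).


5 minimal non-faces of Δ(Σ) (on 6 rays):

  P={1,6}:  v_{1} + v_{6} = v_{4}  →  sig = (2; 1)
  P={2,4}:  v_{2} + v_{4} = v_{3}  →  sig = (2; 1)
  P={1,2}:  v_{1} + v_{2} = 2·v_{3} + v_{5}  →  sig = (2; 1,2)
  P={3,5,6}:  v_{3} + v_{5} + v_{6} = 0  →  sig = (3; —)
  P={3,4,5}:  v_{3} + v_{4} + v_{5} = v_{1}  →  sig = (3; 1)

Signatures (|P|; sorted positive RHS coefficients), sorted:
{ (2; 1) ×2,  (2; 1,2),  (3; —),  (3; 1) }
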